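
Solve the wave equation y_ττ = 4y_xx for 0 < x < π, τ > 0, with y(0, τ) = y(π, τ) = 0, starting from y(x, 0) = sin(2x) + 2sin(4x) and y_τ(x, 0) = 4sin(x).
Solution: Separating variables: y = Σ [A_n cos(ω_n τ) + B_n sin(ω_n τ)] sin(nx), ω_n = 2n. From ICs (B_n = velocity coefficient / ω_n): A_2=1, A_4=2, B_1=2.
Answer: y(x, τ) = 2sin(x)sin(2τ) + sin(2x)cos(4τ) + 2sin(4x)cos(8τ)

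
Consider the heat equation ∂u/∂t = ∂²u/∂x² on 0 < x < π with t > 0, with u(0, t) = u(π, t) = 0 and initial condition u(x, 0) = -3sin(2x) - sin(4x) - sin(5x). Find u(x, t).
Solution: Using separation of variables u = X(x)T(t):
Eigenfunctions: sin(nx), n = 1, 2, 3, ...
General solution: u(x, t) = Σ c_n sin(nx) exp(-n² t)
Matching u(x,0) = -3sin(2x) - sin(4x) - sin(5x) term by term: c_2=-3, c_4=-1, c_5=-1.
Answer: u(x, t) = -3exp(-4t)sin(2x) - exp(-16t)sin(4x) - exp(-25t)sin(5x)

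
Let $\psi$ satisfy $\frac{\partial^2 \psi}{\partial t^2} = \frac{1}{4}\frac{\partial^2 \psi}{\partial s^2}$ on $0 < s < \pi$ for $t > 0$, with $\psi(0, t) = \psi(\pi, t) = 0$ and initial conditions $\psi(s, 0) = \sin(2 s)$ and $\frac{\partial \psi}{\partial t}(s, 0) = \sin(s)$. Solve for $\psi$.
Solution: Separating variables: $\psi = \sum [A_n \cos(\omega_n t) + B_n \sin(\omega_n t)] \sin(ns)$, $\omega_n = n/2$. From ICs ($B_n$ = velocity coefficient / $\omega_n$): $A_2=1, B_1=2$.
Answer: $\psi(s, t) = 2 \sin(s) \sin(t/2) + \sin(2 s) \cos(t)$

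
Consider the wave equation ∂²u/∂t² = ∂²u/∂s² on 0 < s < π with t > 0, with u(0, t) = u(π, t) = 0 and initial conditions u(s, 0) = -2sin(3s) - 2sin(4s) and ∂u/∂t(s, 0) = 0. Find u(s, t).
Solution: Using separation of variables u = X(s)T(t):
Eigenfunctions: sin(ns), n = 1, 2, 3, ...
General solution: u(s, t) = Σ [A_n cos(n t) + B_n sin(n t)] sin(ns)
From u(s,0) = -2sin(3s) - 2sin(4s): A_3=-2, A_4=-2. From u_t(s,0) = 0: all B_n = 0.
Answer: u(s, t) = -2sin(3s)cos(3t) - 2sin(4s)cos(4t)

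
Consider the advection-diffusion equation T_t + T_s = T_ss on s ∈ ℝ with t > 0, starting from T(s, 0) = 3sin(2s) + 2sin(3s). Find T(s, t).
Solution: Moving frame: η = s - t, σ = t, T = u(η,σ), so T_t = u_σ - u_η and T_ss = u_ηη.
Hence T_t + T_s = u_σ and the PDE becomes the heat equation u_σ = u_ηη on η ∈ ℝ.
Initial data: u(η,0) = T(η,0) = 3sin(2η) + 2sin(3η). Each mode sin(nη) decays as exp(-n²σ) on ℝ, so u(η,σ) = Σ c_n exp(-n²σ) sin(nη) with c_2=3, c_3=2: u(η,σ) = 3exp(-4σ)sin(2η) + 2exp(-9σ)sin(3η).
Substituting back: T(s,t) = u(s - t, t).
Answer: T(s, t) = 3exp(-4t)sin(2s - 2t) + 2exp(-9t)sin(3s - 3t)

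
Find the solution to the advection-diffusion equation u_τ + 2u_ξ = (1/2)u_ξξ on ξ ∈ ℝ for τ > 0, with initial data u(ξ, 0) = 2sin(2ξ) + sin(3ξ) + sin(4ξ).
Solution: Moving frame: η = ξ - 2τ, σ = τ, u = w(η,σ), so u_τ = w_σ - 2w_η and u_ξξ = w_ηη.
Hence u_τ + 2u_ξ = w_σ and the PDE becomes the heat equation w_σ = (1/2)w_ηη on η ∈ ℝ.
Initial data: w(η,0) = u(η,0) = 2sin(2η) + sin(3η) + sin(4η). Each mode sin(nη) decays as exp(-n²σ/2) on ℝ, so w(η,σ) = Σ c_n exp(-n²σ/2) sin(nη) with c_2=2, c_3=1, c_4=1: w(η,σ) = 2exp(-2σ)sin(2η) + exp(-8σ)sin(4η) + exp(-9σ/2)sin(3η).
Substituting back: u(ξ,τ) = w(ξ - 2τ, τ).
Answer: u(ξ, τ) = 2exp(-2τ)sin(2ξ - 4τ) + exp(-8τ)sin(4ξ - 8τ) + exp(-9τ/2)sin(3ξ - 6τ)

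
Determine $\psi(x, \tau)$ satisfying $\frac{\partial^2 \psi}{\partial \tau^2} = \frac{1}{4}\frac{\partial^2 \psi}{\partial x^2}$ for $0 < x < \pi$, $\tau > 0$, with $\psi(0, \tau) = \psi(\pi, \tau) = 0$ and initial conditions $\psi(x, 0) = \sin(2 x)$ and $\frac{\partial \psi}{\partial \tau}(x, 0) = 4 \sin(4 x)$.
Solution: Using separation of variables $\psi = X(x)T(\tau)$:
Eigenfunctions: $\sin(nx)$, $n = 1, 2, 3, \ldots$
General solution: $\psi(x, \tau) = \sum [A_n \cos(n \tau/2) + B_n \sin(n \tau/2)] \sin(nx)$
From $\psi(x,0) = \sin(2 x)$: $A_2=1$. From $\psi_{\tau}(x,0) = 4 \sin(4 x)$, using $\psi_{\tau}(x,0) = \sum \omega_n B_n \sin(nx)$ with $\omega_n = n/2$: $B_4 = 4/2 = 2$.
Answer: $\psi(x, \tau) = 2 \sin(2 \tau) \sin(4 x) + \sin(2 x) \cos(\tau)$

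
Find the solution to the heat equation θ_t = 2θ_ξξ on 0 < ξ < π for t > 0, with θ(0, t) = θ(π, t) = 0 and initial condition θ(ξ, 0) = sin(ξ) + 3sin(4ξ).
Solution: Using separation of variables θ = X(ξ)G(t):
Eigenfunctions: sin(nξ), n = 1, 2, 3, ...
General solution: θ(ξ, t) = Σ c_n sin(nξ) exp(-2n² t)
Matching θ(ξ,0) = sin(ξ) + 3sin(4ξ) term by term: c_1=1, c_4=3.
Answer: θ(ξ, t) = exp(-2t)sin(ξ) + 3exp(-32t)sin(4ξ)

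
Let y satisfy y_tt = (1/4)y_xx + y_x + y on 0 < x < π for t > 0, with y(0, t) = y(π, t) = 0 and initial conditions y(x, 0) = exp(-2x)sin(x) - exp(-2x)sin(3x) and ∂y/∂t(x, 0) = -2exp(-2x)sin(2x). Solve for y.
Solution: Substitute y = exp(-2x)u, i.e. u = exp(2x)y.
By the product rule, y_x = exp(-2x)(u_x - 2u), y_xx = exp(-2x)(u_xx - 4u_x + 4u), y_tt = exp(-2x)u_tt.
Substituting into the PDE and dividing by exp(-2x): u_tt = (1/4)(u_xx - 4u_x + 4u) + (u_x - 2u) + u.
The lower-order terms cancel, leaving the standard wave equation u_tt = (1/4)u_xx.
Initial data for u: u(x,0) = exp(2x)y(x,0) = sin(x) - sin(3x); u_t(x,0) = exp(2x)y_t(x,0) = -2sin(2x). The boundary conditions carry over: u(0,t) = u(π,t) = 0.
Solve for u:
  Using separation of variables u = X(x)T(t):
  Eigenfunctions: sin(nx), n = 1, 2, 3, ...
  General solution: u(x, t) = Σ [A_n cos(n t/2) + B_n sin(n t/2)] sin(nx)
  From u(x,0) = sin(x) - sin(3x): A_1=1, A_3=-1. From u_t(x,0) = -2sin(2x), using u_t(x,0) = Σ ω_n B_n sin(nx) with ω_n = n/2: B_2 = (-2)/1 = -2.
Hence u(x,t) = -2sin(t)sin(2x) + sin(x)cos(t/2) - sin(3x)cos(3t/2).
Transform back: y(x,t) = exp(-2x)u(x,t).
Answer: y(x, t) = -2exp(-2x)sin(t)sin(2x) + exp(-2x)sin(x)cos(t/2) - exp(-2x)sin(3x)cos(3t/2)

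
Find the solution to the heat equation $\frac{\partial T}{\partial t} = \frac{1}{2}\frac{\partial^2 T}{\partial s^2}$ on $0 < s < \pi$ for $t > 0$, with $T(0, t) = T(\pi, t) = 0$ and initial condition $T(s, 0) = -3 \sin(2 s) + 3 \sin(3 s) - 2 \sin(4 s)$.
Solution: Using separation of variables $T = X(s)G(t)$:
Eigenfunctions: $\sin(ns)$, $n = 1, 2, 3, \ldots$
General solution: $T(s, t) = \sum c_n \sin(ns) e^{-n^2 t/2}$
Matching $T(s,0) = -3 \sin(2 s) + 3 \sin(3 s) - 2 \sin(4 s)$ term by term: $c_2=-3, c_3=3, c_4=-2$.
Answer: $T(s, t) = -3 e^{-2 t} \sin(2 s) - 2 e^{-8 t} \sin(4 s) + 3 e^{-9 t/2} \sin(3 s)$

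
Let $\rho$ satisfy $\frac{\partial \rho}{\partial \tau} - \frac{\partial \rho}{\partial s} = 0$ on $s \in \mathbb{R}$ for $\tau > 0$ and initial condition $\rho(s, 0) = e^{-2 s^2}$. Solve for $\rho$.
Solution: By characteristics ($ds/d\tau = -1$), $\rho(s,\tau) = f(s + \tau)$ with $f = \rho( \cdot , 0)$.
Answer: $\rho(s, \tau) = e^{-2 (\tau + s)^2}$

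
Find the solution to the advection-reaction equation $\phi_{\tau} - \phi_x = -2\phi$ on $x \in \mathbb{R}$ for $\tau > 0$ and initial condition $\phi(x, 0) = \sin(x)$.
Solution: Substitute $\phi = e^{-2\tau}u$, i.e. $u = e^{2\tau}\phi$.
By the product rule, $\phi_{\tau} = e^{-2\tau}(u_{\tau} - 2u)$, $\phi_x = e^{-2\tau}u_x$.
Substituting into the PDE and dividing by $e^{-2\tau}$: $u_{\tau} - 2u - u_x = -2u$.
The lower-order terms cancel, leaving the standard advection equation $u_{\tau} - u_x = 0$.
Initial data for $u$: $u(x,0) = \phi(x,0) = \sin(x)$.
Solve for $u$:
  By method of characteristics (waves move left with speed 1):
  Along characteristics $x + \tau =$ const, $u$ is constant, so $u(x,\tau) = f(x + \tau)$ with $f = u( \cdot , 0)$.
Hence $u(x,\tau) = \sin(x + \tau)$.
Transform back: $\phi(x,\tau) = e^{-2\tau}u(x,\tau)$.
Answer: $\phi(x, \tau) = e^{-2 \tau} \sin(\tau + x)$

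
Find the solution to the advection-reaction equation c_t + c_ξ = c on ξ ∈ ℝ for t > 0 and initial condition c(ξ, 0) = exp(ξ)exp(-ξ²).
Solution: Substitute c = exp(ξ)u, i.e. u = exp(-ξ)c.
By the product rule, c_ξ = exp(ξ)(u_ξ + u), c_t = exp(ξ)u_t.
Substituting into the PDE and dividing by exp(ξ): u_t + (u_ξ + u) = u.
The lower-order terms cancel, leaving the standard advection equation u_t + u_ξ = 0.
Initial data for u: u(ξ,0) = exp(-ξ)c(ξ,0) = exp(-ξ²).
Solve for u:
  By method of characteristics (waves move right with speed 1):
  Along characteristics ξ - t = const, u is constant, so u(ξ,t) = f(ξ - t) with f = u(·, 0).
Hence u(ξ,t) = exp(-(-t + ξ)²).
Transform back: c(ξ,t) = exp(ξ)u(ξ,t).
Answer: c(ξ, t) = exp(ξ)exp(-(-t + ξ)²)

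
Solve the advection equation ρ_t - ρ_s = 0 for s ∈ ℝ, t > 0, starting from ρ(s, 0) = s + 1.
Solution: By characteristics (ds/dt = -1), ρ(s,t) = f(s + t) with f = ρ(·, 0).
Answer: ρ(s, t) = s + t + 1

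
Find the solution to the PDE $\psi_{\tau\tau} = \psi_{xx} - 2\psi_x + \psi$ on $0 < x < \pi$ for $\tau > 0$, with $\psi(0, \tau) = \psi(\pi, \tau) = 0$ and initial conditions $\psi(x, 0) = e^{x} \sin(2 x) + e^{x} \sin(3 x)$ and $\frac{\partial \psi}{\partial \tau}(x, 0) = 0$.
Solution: Substitute $\psi = e^{x}u$, i.e. $u = e^{-x}\psi$.
By the product rule, $\psi_x = e^{x}(u_x + u)$, $\psi_{xx} = e^{x}(u_{xx} + 2u_x + u)$, $\psi_{\tau\tau} = e^{x}u_{\tau\tau}$.
Substituting into the PDE and dividing by $e^{x}$: $u_{\tau\tau} = (u_{xx} + 2u_x + u) - 2(u_x + u) + u$.
The lower-order terms cancel, leaving the standard wave equation $u_{\tau\tau} = u_{xx}$.
Initial data for $u$: $u(x,0) = e^{-x}\psi(x,0) = \sin(2 x) + \sin(3 x)$; $u_{\tau}(x,0) = e^{-x}\psi_{\tau}(x,0) = 0$. The boundary conditions carry over: $u(0,\tau) = u(\pi,\tau) = 0$.
Solve for $u$:
  Using separation of variables $u = X(x)T(\tau)$:
  Eigenfunctions: $\sin(nx)$, $n = 1, 2, 3, \ldots$
  General solution: $u(x, \tau) = \sum [A_n \cos(n \tau) + B_n \sin(n \tau)] \sin(nx)$
  From $u(x,0) = \sin(2 x) + \sin(3 x)$: $A_2=1, A_3=1$. From $u_{\tau}(x,0) = 0$: all $B_n = 0$.
Hence $u(x,\tau) = \sin(2 x) \cos(2 \tau) + \sin(3 x) \cos(3 \tau)$.
Transform back: $\psi(x,\tau) = e^{x}u(x,\tau)$.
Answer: $\psi(x, \tau) = e^{x} \sin(2 x) \cos(2 \tau) + e^{x} \sin(3 x) \cos(3 \tau)$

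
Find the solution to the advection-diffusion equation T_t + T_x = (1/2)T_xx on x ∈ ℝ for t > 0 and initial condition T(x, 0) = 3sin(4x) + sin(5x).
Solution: Moving frame: η = x - t, σ = t, T = u(η,σ), so T_t = u_σ - u_η and T_xx = u_ηη.
Hence T_t + T_x = u_σ and the PDE becomes the heat equation u_σ = (1/2)u_ηη on η ∈ ℝ.
Initial data: u(η,0) = T(η,0) = 3sin(4η) + sin(5η). Each mode sin(nη) decays as exp(-n²σ/2) on ℝ, so u(η,σ) = Σ c_n exp(-n²σ/2) sin(nη) with c_4=3, c_5=1: u(η,σ) = 3exp(-8σ)sin(4η) + exp(-25σ/2)sin(5η).
Substituting back: T(x,t) = u(x - t, t).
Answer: T(x, t) = -3exp(-8t)sin(4t - 4x) - exp(-25t/2)sin(5t - 5x)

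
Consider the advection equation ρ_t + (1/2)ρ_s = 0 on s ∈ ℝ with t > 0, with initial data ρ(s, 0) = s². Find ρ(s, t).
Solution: By method of characteristics (waves move right with speed 1/2):
Along characteristics s - (1/2)t = const, ρ is constant, so ρ(s,t) = f(s - (1/2)t) with f = ρ(·, 0).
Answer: ρ(s, t) = s² - st + (1/4)t²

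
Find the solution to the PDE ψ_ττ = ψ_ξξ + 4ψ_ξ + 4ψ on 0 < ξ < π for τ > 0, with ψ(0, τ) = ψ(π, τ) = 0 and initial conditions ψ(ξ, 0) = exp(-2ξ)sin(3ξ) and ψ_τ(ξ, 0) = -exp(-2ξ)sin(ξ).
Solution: Substitute ψ = exp(-2ξ)u.
Then ψ_ξ = exp(-2ξ)(u_ξ - 2u), ψ_ξξ = exp(-2ξ)(u_ξξ - 4u_ξ + 4u), ψ_ττ = exp(-2ξ)u_ττ; substituting and dividing by exp(-2ξ), the lower-order terms cancel: u_ττ = u_ξξ (standard wave equation).
Data for u: u(ξ,0) = exp(2ξ)ψ(ξ,0) = sin(3ξ); u_τ(ξ,0) = exp(2ξ)ψ_τ(ξ,0) = -sin(ξ). The boundary conditions carry over: u(0,τ) = u(π,τ) = 0.
Separating variables: u = Σ [A_n cos(ω_n τ) + B_n sin(ω_n τ)] sin(nξ), ω_n = n. From ICs (B_n = velocity coefficient / ω_n): A_3=1, B_1=-1.
So u(ξ,τ) = -sin(ξ)sin(τ) + sin(3ξ)cos(3τ), and ψ(ξ,τ) = exp(-2ξ)u(ξ,τ).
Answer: ψ(ξ, τ) = -exp(-2ξ)sin(ξ)sin(τ) + exp(-2ξ)sin(3ξ)cos(3τ)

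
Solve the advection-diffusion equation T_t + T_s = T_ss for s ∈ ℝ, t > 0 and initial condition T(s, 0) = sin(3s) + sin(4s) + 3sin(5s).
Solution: Moving frame: η = s - t, σ = t, T = u(η,σ), so T_t = u_σ - u_η and T_ss = u_ηη.
Hence T_t + T_s = u_σ and the PDE becomes the heat equation u_σ = u_ηη on η ∈ ℝ.
Initial data: u(η,0) = T(η,0) = sin(3η) + sin(4η) + 3sin(5η). Each mode sin(nη) decays as exp(-n²σ) on ℝ, so u(η,σ) = Σ c_n exp(-n²σ) sin(nη) with c_3=1, c_4=1, c_5=3: u(η,σ) = exp(-9σ)sin(3η) + exp(-16σ)sin(4η) + 3exp(-25σ)sin(5η).
Substituting back: T(s,t) = u(s - t, t).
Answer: T(s, t) = exp(-9t)sin(3s - 3t) + exp(-16t)sin(4s - 4t) + 3exp(-25t)sin(5s - 5t)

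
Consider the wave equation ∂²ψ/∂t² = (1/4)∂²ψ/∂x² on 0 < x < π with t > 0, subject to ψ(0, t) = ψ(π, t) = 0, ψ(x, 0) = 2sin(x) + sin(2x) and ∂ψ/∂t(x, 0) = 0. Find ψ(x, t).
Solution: Separating variables: ψ = Σ [A_n cos(ω_n t) + B_n sin(ω_n t)] sin(nx), ω_n = n/2. From ICs: A_1=2, A_2=1.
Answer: ψ(x, t) = 2sin(x)cos(t/2) + sin(2x)cos(t)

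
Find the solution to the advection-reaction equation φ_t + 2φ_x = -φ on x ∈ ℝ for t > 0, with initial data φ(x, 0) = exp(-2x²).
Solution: Substitute φ = exp(-t)u, i.e. u = exp(t)φ.
By the product rule, φ_t = exp(-t)(u_t - u), φ_x = exp(-t)u_x.
Substituting into the PDE and dividing by exp(-t): u_t - u + 2u_x = -u.
The lower-order terms cancel, leaving the standard advection equation u_t + 2u_x = 0.
Initial data for u: u(x,0) = φ(x,0) = exp(-2x²).
Solve for u:
  By method of characteristics (waves move right with speed 2):
  Along characteristics x - 2t = const, u is constant, so u(x,t) = f(x - 2t) with f = u(·, 0).
Hence u(x,t) = exp(-2(-2t + x)²).
Transform back: φ(x,t) = exp(-t)u(x,t).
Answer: φ(x, t) = exp(-t)exp(-2(-2t + x)²)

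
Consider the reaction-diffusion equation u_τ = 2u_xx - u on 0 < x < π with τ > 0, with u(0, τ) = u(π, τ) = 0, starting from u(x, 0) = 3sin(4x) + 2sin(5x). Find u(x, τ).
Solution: Substitute u = exp(-τ)w.
Then u_τ = exp(-τ)(w_τ - w), u_xx = exp(-τ)w_xx; substituting and dividing by exp(-τ), the lower-order terms cancel: w_τ = 2w_xx (standard heat equation).
Data for w: w(x,0) = u(x,0) = 3sin(4x) + 2sin(5x). The boundary conditions carry over: w(0,τ) = w(π,τ) = 0.
Separating variables: w = Σ c_n exp(-2n²τ) sin(nx). From w(x,0) = 3sin(4x) + 2sin(5x): c_4=3, c_5=2.
So w(x,τ) = 3exp(-32τ)sin(4x) + 2exp(-50τ)sin(5x), and u(x,τ) = exp(-τ)w(x,τ).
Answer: u(x, τ) = 3exp(-33τ)sin(4x) + 2exp(-51τ)sin(5x)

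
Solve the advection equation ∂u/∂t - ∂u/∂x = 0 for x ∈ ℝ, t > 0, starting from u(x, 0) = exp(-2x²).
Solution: By characteristics (dx/dt = -1), u(x,t) = f(x + t) with f = u(·, 0).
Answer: u(x, t) = exp(-2(t + x)²)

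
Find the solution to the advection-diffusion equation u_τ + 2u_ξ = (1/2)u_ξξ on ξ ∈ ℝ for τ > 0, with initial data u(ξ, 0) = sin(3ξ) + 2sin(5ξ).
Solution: Change to a moving frame: let η = ξ - 2τ, σ = τ and write u(ξ,τ) = w(η,σ).
By the chain rule u_τ = w_σ - 2w_η, u_ξ = w_η, u_ξξ = w_ηη.
Then u_τ + 2u_ξ = w_σ: the advection term cancels and the PDE becomes the heat equation w_σ = (1/2)w_ηη on η ∈ ℝ.
Initial data: w(η,0) = u(η,0) = sin(3η) + 2sin(5η).
On η ∈ ℝ each mode satisfies (sin(nη))″ = -n² sin(nη), so exp(-n²σ/2) sin(nη) solves the heat equation; by superposition w(η,σ) = Σ c_n exp(-n²σ/2) sin(nη).
Reading off the coefficients: c_3=1, c_5=2, so w(η,σ) = exp(-9σ/2)sin(3η) + 2exp(-25σ/2)sin(5η).
Substituting back η = ξ - 2τ, σ = τ: u(ξ,τ) = w(ξ - 2τ, τ).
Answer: u(ξ, τ) = exp(-9τ/2)sin(3ξ - 6τ) + 2exp(-25τ/2)sin(5ξ - 10τ)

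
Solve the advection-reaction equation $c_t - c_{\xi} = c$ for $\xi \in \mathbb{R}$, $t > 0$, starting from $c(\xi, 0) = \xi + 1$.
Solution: Substitute $c = e^{t}u$.
Then $c_t = e^{t}(u_t + u)$, $c_{\xi} = e^{t}u_{\xi}$; substituting and dividing by $e^{t}$, the lower-order terms cancel: $u_t - u_{\xi} = 0$ (standard advection equation).
Data for $u$: $u(\xi,0) = c(\xi,0) = \xi + 1$.
By characteristics ($d\xi/dt = -1$), $u(\xi,t) = f(\xi + t)$ with $f = u( \cdot , 0)$.
So $u(\xi,t) = t + \xi + 1$, and $c(\xi,t) = e^{t}u(\xi,t)$.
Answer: $c(\xi, t) = \xi e^{t} + t e^{t} + e^{t}$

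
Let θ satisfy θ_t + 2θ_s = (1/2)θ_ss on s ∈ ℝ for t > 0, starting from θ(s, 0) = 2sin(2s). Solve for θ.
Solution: Moving frame: η = s - 2t, σ = t, θ = u(η,σ), so θ_t = u_σ - 2u_η and θ_ss = u_ηη.
Hence θ_t + 2θ_s = u_σ and the PDE becomes the heat equation u_σ = (1/2)u_ηη on η ∈ ℝ.
Initial data: u(η,0) = θ(η,0) = 2sin(2η). Each mode sin(nη) decays as exp(-n²σ/2) on ℝ, so u(η,σ) = Σ c_n exp(-n²σ/2) sin(nη) with c_2=2: u(η,σ) = 2exp(-2σ)sin(2η).
Substituting back: θ(s,t) = u(s - 2t, t).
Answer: θ(s, t) = 2exp(-2t)sin(2s - 4t)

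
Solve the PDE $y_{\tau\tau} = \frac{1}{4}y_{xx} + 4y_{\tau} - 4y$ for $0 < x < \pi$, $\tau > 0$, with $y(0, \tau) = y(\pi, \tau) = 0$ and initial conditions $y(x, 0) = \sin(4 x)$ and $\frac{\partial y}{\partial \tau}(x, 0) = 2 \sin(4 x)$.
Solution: Substitute $y = e^{2\tau}u$.
Then $y_{\tau} = e^{2\tau}(u_{\tau} + 2u)$, $y_{\tau\tau} = e^{2\tau}(u_{\tau\tau} + 4u_{\tau} + 4u)$, $y_{xx} = e^{2\tau}u_{xx}$; substituting and dividing by $e^{2\tau}$, the lower-order terms cancel: $u_{\tau\tau} = \frac{1}{4}u_{xx}$ (standard wave equation).
Data for $u$: $u(x,0) = y(x,0) = \sin(4 x)$; $u_{\tau}(x,0) = y_{\tau}(x,0) - 2y(x,0) = 0$. The boundary conditions carry over: $u(0,\tau) = u(\pi,\tau) = 0$.
Separating variables: $u = \sum [A_n \cos(\omega_n \tau) + B_n \sin(\omega_n \tau)] \sin(nx)$, $\omega_n = n/2$. From ICs: $A_4=1$.
So $u(x,\tau) = \sin(4 x) \cos(2 \tau)$, and $y(x,\tau) = e^{2\tau}u(x,\tau)$.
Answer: $y(x, \tau) = e^{2 \tau} \sin(4 x) \cos(2 \tau)$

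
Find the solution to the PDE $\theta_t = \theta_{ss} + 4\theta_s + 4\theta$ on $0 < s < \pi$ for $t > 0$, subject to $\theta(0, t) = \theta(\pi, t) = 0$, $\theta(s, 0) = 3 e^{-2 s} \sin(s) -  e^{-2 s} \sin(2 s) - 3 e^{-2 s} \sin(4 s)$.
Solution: Substitute $\theta = e^{-2s}u$.
Then $\theta_s = e^{-2s}(u_s - 2u)$, $\theta_{ss} = e^{-2s}(u_{ss} - 4u_s + 4u)$, $\theta_t = e^{-2s}u_t$; substituting and dividing by $e^{-2s}$, the lower-order terms cancel: $u_t = u_{ss}$ (standard heat equation).
Data for $u$: $u(s,0) = e^{2s}\theta(s,0) = 3 \sin(s) - \sin(2 s) - 3 \sin(4 s)$. The boundary conditions carry over: $u(0,t) = u(\pi,t) = 0$.
Separating variables: $u = \sum c_n e^{-n^2t} \sin(ns)$. From $u(s,0) = 3 \sin(s) - \sin(2 s) - 3 \sin(4 s)$: $c_1=3, c_2=-1, c_4=-3$.
So $u(s,t) = 3 e^{-t} \sin(s) - e^{-4 t} \sin(2 s) - 3 e^{-16 t} \sin(4 s)$, and $\theta(s,t) = e^{-2s}u(s,t)$.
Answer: $\theta(s, t) = 3 e^{-2 s} e^{-t} \sin(s) -  e^{-2 s} e^{-4 t} \sin(2 s) - 3 e^{-2 s} e^{-16 t} \sin(4 s)$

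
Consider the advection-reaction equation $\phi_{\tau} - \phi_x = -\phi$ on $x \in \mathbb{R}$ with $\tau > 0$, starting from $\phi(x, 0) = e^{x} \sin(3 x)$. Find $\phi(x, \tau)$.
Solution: Substitute $\phi = e^{x}u$, i.e. $u = e^{-x}\phi$.
By the product rule, $\phi_x = e^{x}(u_x + u)$, $\phi_{\tau} = e^{x}u_{\tau}$.
Substituting into the PDE and dividing by $e^{x}$: $u_{\tau} - (u_x + u) = -u$.
The lower-order terms cancel, leaving the standard advection equation $u_{\tau} - u_x = 0$.
Initial data for $u$: $u(x,0) = e^{-x}\phi(x,0) = \sin(3 x)$.
Solve for $u$:
  By method of characteristics (waves move left with speed 1):
  Along characteristics $x + \tau =$ const, $u$ is constant, so $u(x,\tau) = f(x + \tau)$ with $f = u( \cdot , 0)$.
Hence $u(x,\tau) = \sin(3 x + 3 \tau)$.
Transform back: $\phi(x,\tau) = e^{x}u(x,\tau)$.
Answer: $\phi(x, \tau) = e^{x} \sin(3 \tau + 3 x)$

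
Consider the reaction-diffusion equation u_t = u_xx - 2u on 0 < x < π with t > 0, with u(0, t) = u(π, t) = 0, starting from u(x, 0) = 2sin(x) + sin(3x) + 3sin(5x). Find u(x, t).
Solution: Substitute u = exp(-2t)w, i.e. w = exp(2t)u.
By the product rule, u_t = exp(-2t)(w_t - 2w), u_xx = exp(-2t)w_xx.
Substituting into the PDE and dividing by exp(-2t): w_t - 2w = w_xx - 2w.
The lower-order terms cancel, leaving the standard heat equation w_t = w_xx.
Initial data for w: w(x,0) = u(x,0) = 2sin(x) + sin(3x) + 3sin(5x). The boundary conditions carry over: w(0,t) = w(π,t) = 0.
Solve for w:
  Using separation of variables w = X(x)T(t):
  Eigenfunctions: sin(nx), n = 1, 2, 3, ...
  General solution: w(x, t) = Σ c_n sin(nx) exp(-n² t)
  Matching w(x,0) = 2sin(x) + sin(3x) + 3sin(5x) term by term: c_1=2, c_3=1, c_5=3.
Hence w(x,t) = 2exp(-t)sin(x) + exp(-9t)sin(3x) + 3exp(-25t)sin(5x).
Transform back: u(x,t) = exp(-2t)w(x,t).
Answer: u(x, t) = 2exp(-3t)sin(x) + exp(-11t)sin(3x) + 3exp(-27t)sin(5x)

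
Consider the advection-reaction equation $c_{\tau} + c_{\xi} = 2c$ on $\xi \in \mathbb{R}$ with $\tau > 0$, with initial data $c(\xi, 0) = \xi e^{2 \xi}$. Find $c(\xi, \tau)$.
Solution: Substitute $c = e^{2\xi}u$.
Then $c_{\xi} = e^{2\xi}(u_{\xi} + 2u)$, $c_{\tau} = e^{2\xi}u_{\tau}$; substituting and dividing by $e^{2\xi}$, the lower-order terms cancel: $u_{\tau} + u_{\xi} = 0$ (standard advection equation).
Data for $u$: $u(\xi,0) = e^{-2\xi}c(\xi,0) = \xi$.
By characteristics ($d\xi/d\tau = 1$), $u(\xi,\tau) = f(\xi - \tau)$ with $f = u( \cdot , 0)$.
So $u(\xi,\tau) = \xi - \tau$, and $c(\xi,\tau) = e^{2\xi}u(\xi,\tau)$.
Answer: $c(\xi, \tau) = - \tau e^{2 \xi} + \xi e^{2 \xi}$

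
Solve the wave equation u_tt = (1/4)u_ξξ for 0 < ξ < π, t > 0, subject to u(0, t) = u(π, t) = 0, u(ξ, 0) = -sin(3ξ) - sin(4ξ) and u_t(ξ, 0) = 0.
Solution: Using separation of variables u = X(ξ)T(t):
Eigenfunctions: sin(nξ), n = 1, 2, 3, ...
General solution: u(ξ, t) = Σ [A_n cos(n t/2) + B_n sin(n t/2)] sin(nξ)
From u(ξ,0) = -sin(3ξ) - sin(4ξ): A_3=-1, A_4=-1. From u_t(ξ,0) = 0: all B_n = 0.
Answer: u(ξ, t) = -sin(3ξ)cos(3t/2) - sin(4ξ)cos(2t)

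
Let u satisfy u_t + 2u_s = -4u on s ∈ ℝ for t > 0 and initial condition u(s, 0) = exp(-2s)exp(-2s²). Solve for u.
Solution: Substitute u = exp(-2s)w, i.e. w = exp(2s)u.
By the product rule, u_s = exp(-2s)(w_s - 2w), u_t = exp(-2s)w_t.
Substituting into the PDE and dividing by exp(-2s): w_t + 2(w_s - 2w) = -4w.
The lower-order terms cancel, leaving the standard advection equation w_t + 2w_s = 0.
Initial data for w: w(s,0) = exp(2s)u(s,0) = exp(-2s²).
Solve for w:
  By method of characteristics (waves move right with speed 2):
  Along characteristics s - 2t = const, w is constant, so w(s,t) = f(s - 2t) with f = w(·, 0).
Hence w(s,t) = exp(-2(s - 2t)²).
Transform back: u(s,t) = exp(-2s)w(s,t).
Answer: u(s, t) = exp(-2s)exp(-2(s - 2t)²)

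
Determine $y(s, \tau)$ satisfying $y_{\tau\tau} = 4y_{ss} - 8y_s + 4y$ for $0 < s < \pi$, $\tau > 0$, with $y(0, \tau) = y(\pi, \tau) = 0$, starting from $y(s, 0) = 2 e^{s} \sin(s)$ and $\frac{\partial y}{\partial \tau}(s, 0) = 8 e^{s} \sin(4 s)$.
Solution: Substitute $y = e^{s}u$, i.e. $u = e^{-s}y$.
By the product rule, $y_s = e^{s}(u_s + u)$, $y_{ss} = e^{s}(u_{ss} + 2u_s + u)$, $y_{\tau\tau} = e^{s}u_{\tau\tau}$.
Substituting into the PDE and dividing by $e^{s}$: $u_{\tau\tau} = 4(u_{ss} + 2u_s + u) - 8(u_s + u) + 4u$.
The lower-order terms cancel, leaving the standard wave equation $u_{\tau\tau} = 4u_{ss}$.
Initial data for $u$: $u(s,0) = e^{-s}y(s,0) = 2 \sin(s)$; $u_{\tau}(s,0) = e^{-s}y_{\tau}(s,0) = 8 \sin(4 s)$. The boundary conditions carry over: $u(0,\tau) = u(\pi,\tau) = 0$.
Solve for $u$:
  Using separation of variables $u = X(s)T(\tau)$:
  Eigenfunctions: $\sin(ns)$, $n = 1, 2, 3, \ldots$
  General solution: $u(s, \tau) = \sum [A_n \cos(2n \tau) + B_n \sin(2n \tau)] \sin(ns)$
  From $u(s,0) = 2 \sin(s)$: $A_1=2$. From $u_{\tau}(s,0) = 8 \sin(4 s)$, using $u_{\tau}(s,0) = \sum \omega_n B_n \sin(ns)$ with $\omega_n = 2n$: $B_4 = 8/8 = 1$.
Hence $u(s,\tau) = 2 \sin(s) \cos(2 \tau) + \sin(4 s) \sin(8 \tau)$.
Transform back: $y(s,\tau) = e^{s}u(s,\tau)$.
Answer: $y(s, \tau) = e^{s} \sin(8 \tau) \sin(4 s) + 2 e^{s} \sin(s) \cos(2 \tau)$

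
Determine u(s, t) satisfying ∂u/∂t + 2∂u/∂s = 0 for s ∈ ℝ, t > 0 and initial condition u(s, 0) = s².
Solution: By characteristics (ds/dt = 2), u(s,t) = f(s - 2t) with f = u(·, 0).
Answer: u(s, t) = s² - 4st + 4t²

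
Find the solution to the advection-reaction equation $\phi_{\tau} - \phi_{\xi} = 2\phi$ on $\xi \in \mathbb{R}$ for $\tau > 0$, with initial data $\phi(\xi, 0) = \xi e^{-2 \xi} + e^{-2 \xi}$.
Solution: Substitute $\phi = e^{-2\xi}u$, i.e. $u = e^{2\xi}\phi$.
By the product rule, $\phi_{\xi} = e^{-2\xi}(u_{\xi} - 2u)$, $\phi_{\tau} = e^{-2\xi}u_{\tau}$.
Substituting into the PDE and dividing by $e^{-2\xi}$: $u_{\tau} - (u_{\xi} - 2u) = 2u$.
The lower-order terms cancel, leaving the standard advection equation $u_{\tau} - u_{\xi} = 0$.
Initial data for $u$: $u(\xi,0) = e^{2\xi}\phi(\xi,0) = \xi + 1$.
Solve for $u$:
  By method of characteristics (waves move left with speed 1):
  Along characteristics $\xi + \tau =$ const, $u$ is constant, so $u(\xi,\tau) = f(\xi + \tau)$ with $f = u( \cdot , 0)$.
Hence $u(\xi,\tau) = \xi + \tau + 1$.
Transform back: $\phi(\xi,\tau) = e^{-2\xi}u(\xi,\tau)$.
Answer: $\phi(\xi, \tau) = \tau e^{-2 \xi} + \xi e^{-2 \xi} + e^{-2 \xi}$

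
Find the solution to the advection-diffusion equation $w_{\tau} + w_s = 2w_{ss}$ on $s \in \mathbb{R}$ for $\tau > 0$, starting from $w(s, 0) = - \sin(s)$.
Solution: Change to a moving frame: let $\eta = s - \tau$, $\sigma = \tau$ and write $w(s,\tau) = u(\eta,\sigma)$.
By the chain rule $w_{\tau} = u_{\sigma} - u_{\eta}$, $w_s = u_{\eta}$, $w_{ss} = u_{\eta\eta}$.
Then $w_{\tau} + w_s = u_{\sigma}$: the advection term cancels and the PDE becomes the heat equation $u_{\sigma} = 2u_{\eta\eta}$ on $\eta \in \mathbb{R}$.
Initial data: $u(\eta,0) = w(\eta,0) = - \sin(\eta)$.
On $\eta \in \mathbb{R}$ each mode satisfies $(\sin(n\eta))'' = -n^2 \sin(n\eta)$, so $e^{-2n^2\sigma} \sin(n\eta)$ solves the heat equation; by superposition $u(\eta,\sigma) = \sum c_n e^{-2n^2\sigma} \sin(n\eta)$.
Reading off the coefficients: $c_1=-1$, so $u(\eta,\sigma) = - e^{-2 \sigma} \sin(\eta)$.
Substituting back $\eta = s - \tau$, $\sigma = \tau$: $w(s,\tau) = u(s - \tau, \tau)$.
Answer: $w(s, \tau) = e^{-2 \tau} \sin(\tau - s)$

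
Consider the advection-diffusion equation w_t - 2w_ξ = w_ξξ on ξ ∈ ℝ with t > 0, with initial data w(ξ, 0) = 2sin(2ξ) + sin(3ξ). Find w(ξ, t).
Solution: Moving frame: η = ξ + 2t, σ = t, w = u(η,σ), so w_t = u_σ + 2u_η and w_ξξ = u_ηη.
Hence w_t - 2w_ξ = u_σ and the PDE becomes the heat equation u_σ = u_ηη on η ∈ ℝ.
Initial data: u(η,0) = w(η,0) = 2sin(2η) + sin(3η). Each mode sin(nη) decays as exp(-n²σ) on ℝ, so u(η,σ) = Σ c_n exp(-n²σ) sin(nη) with c_2=2, c_3=1: u(η,σ) = 2exp(-4σ)sin(2η) + exp(-9σ)sin(3η).
Substituting back: w(ξ,t) = u(ξ + 2t, t).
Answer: w(ξ, t) = 2exp(-4t)sin(4t + 2ξ) + exp(-9t)sin(6t + 3ξ)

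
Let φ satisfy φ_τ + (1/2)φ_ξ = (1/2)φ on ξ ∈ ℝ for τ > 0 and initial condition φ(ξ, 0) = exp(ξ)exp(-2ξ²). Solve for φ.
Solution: Substitute φ = exp(ξ)u.
Then φ_ξ = exp(ξ)(u_ξ + u), φ_τ = exp(ξ)u_τ; substituting and dividing by exp(ξ), the lower-order terms cancel: u_τ + (1/2)u_ξ = 0 (standard advection equation).
Data for u: u(ξ,0) = exp(-ξ)φ(ξ,0) = exp(-2ξ²).
By characteristics (dξ/dτ = 1/2), u(ξ,τ) = f(ξ - (1/2)τ) with f = u(·, 0).
So u(ξ,τ) = exp(-2(ξ - τ/2)²), and φ(ξ,τ) = exp(ξ)u(ξ,τ).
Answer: φ(ξ, τ) = exp(ξ)exp(-2(ξ - τ/2)²)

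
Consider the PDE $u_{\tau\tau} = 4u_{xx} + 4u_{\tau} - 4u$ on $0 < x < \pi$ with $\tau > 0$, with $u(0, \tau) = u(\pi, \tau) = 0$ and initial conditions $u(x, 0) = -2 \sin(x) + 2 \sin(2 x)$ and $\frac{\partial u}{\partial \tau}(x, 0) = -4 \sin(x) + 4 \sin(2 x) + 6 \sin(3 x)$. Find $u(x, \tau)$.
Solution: Substitute $u = e^{2\tau}w$, i.e. $w = e^{-2\tau}u$.
By the product rule, $u_{\tau} = e^{2\tau}(w_{\tau} + 2w)$, $u_{\tau\tau} = e^{2\tau}(w_{\tau\tau} + 4w_{\tau} + 4w)$, $u_{xx} = e^{2\tau}w_{xx}$.
Substituting into the PDE and dividing by $e^{2\tau}$: $w_{\tau\tau} + 4w_{\tau} + 4w = 4w_{xx} + 4(w_{\tau} + 2w) - 4w$.
The lower-order terms cancel, leaving the standard wave equation $w_{\tau\tau} = 4w_{xx}$.
Initial data for $w$: $w(x,0) = u(x,0) = -2 \sin(x) + 2 \sin(2 x)$; $w_{\tau}(x,0) = u_{\tau}(x,0) - 2u(x,0) = 6 \sin(3 x)$. The boundary conditions carry over: $w(0,\tau) = w(\pi,\tau) = 0$.
Solve for $w$:
  Using separation of variables $w = X(x)T(\tau)$:
  Eigenfunctions: $\sin(nx)$, $n = 1, 2, 3, \ldots$
  General solution: $w(x, \tau) = \sum [A_n \cos(2n \tau) + B_n \sin(2n \tau)] \sin(nx)$
  From $w(x,0) = -2 \sin(x) + 2 \sin(2 x)$: $A_1=-2, A_2=2$. From $w_{\tau}(x,0) = 6 \sin(3 x)$, using $w_{\tau}(x,0) = \sum \omega_n B_n \sin(nx)$ with $\omega_n = 2n$: $B_3 = 6/6 = 1$.
Hence $w(x,\tau) = -2 \sin(x) \cos(2 \tau) + 2 \sin(2 x) \cos(4 \tau) + \sin(3 x) \sin(6 \tau)$.
Transform back: $u(x,\tau) = e^{2\tau}w(x,\tau)$.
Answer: $u(x, \tau) = e^{2 \tau} \sin(6 \tau) \sin(3 x) - 2 e^{2 \tau} \sin(x) \cos(2 \tau) + 2 e^{2 \tau} \sin(2 x) \cos(4 \tau)$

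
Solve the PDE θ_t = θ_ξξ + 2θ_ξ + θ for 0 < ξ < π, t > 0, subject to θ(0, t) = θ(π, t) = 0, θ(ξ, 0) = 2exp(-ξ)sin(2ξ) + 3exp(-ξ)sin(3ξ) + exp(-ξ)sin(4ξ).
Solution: Substitute θ = exp(-ξ)u, i.e. u = exp(ξ)θ.
By the product rule, θ_ξ = exp(-ξ)(u_ξ - u), θ_ξξ = exp(-ξ)(u_ξξ - 2u_ξ + u), θ_t = exp(-ξ)u_t.
Substituting into the PDE and dividing by exp(-ξ): u_t = (u_ξξ - 2u_ξ + u) + 2(u_ξ - u) + u.
The lower-order terms cancel, leaving the standard heat equation u_t = u_ξξ.
Initial data for u: u(ξ,0) = exp(ξ)θ(ξ,0) = 2sin(2ξ) + 3sin(3ξ) + sin(4ξ). The boundary conditions carry over: u(0,t) = u(π,t) = 0.
Solve for u:
  Using separation of variables u = X(ξ)G(t):
  Eigenfunctions: sin(nξ), n = 1, 2, 3, ...
  General solution: u(ξ, t) = Σ c_n sin(nξ) exp(-n² t)
  Matching u(ξ,0) = 2sin(2ξ) + 3sin(3ξ) + sin(4ξ) term by term: c_2=2, c_3=3, c_4=1.
Hence u(ξ,t) = 2exp(-4t)sin(2ξ) + 3exp(-9t)sin(3ξ) + exp(-16t)sin(4ξ).
Transform back: θ(ξ,t) = exp(-ξ)u(ξ,t).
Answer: θ(ξ, t) = 2exp(-4t)exp(-ξ)sin(2ξ) + 3exp(-9t)exp(-ξ)sin(3ξ) + exp(-16t)exp(-ξ)sin(4ξ)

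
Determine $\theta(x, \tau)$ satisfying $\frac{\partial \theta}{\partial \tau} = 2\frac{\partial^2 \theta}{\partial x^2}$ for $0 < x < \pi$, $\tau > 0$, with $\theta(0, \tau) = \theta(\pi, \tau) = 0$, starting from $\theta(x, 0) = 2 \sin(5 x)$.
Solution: Separating variables: $\theta = \sum c_n e^{-2n^2\tau} \sin(nx)$. From $\theta(x,0) = 2 \sin(5 x)$: $c_5=2$.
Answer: $\theta(x, \tau) = 2 e^{-50 \tau} \sin(5 x)$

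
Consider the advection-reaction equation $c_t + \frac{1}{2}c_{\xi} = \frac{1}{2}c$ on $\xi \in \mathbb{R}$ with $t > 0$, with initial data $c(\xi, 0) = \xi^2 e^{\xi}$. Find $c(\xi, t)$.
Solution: Substitute $c = e^{\xi}u$.
Then $c_{\xi} = e^{\xi}(u_{\xi} + u)$, $c_t = e^{\xi}u_t$; substituting and dividing by $e^{\xi}$, the lower-order terms cancel: $u_t + \frac{1}{2}u_{\xi} = 0$ (standard advection equation).
Data for $u$: $u(\xi,0) = e^{-\xi}c(\xi,0) = \xi^2$.
By characteristics ($d\xi/dt = 1/2$), $u(\xi,t) = f(\xi - \frac{1}{2}t)$ with $f = u( \cdot , 0)$.
So $u(\xi,t) = \frac{1}{4} t^2 - t \xi + \xi^2$, and $c(\xi,t) = e^{\xi}u(\xi,t)$.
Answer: $c(\xi, t) = \xi^2 e^{\xi} -  \xi t e^{\xi} + \frac{1}{4} t^2 e^{\xi}$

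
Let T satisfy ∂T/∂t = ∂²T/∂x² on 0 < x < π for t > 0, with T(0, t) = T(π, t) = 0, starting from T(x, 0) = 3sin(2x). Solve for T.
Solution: Separating variables: T = Σ c_n exp(-n²t) sin(nx). From T(x,0) = 3sin(2x): c_2=3.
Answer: T(x, t) = 3exp(-4t)sin(2x)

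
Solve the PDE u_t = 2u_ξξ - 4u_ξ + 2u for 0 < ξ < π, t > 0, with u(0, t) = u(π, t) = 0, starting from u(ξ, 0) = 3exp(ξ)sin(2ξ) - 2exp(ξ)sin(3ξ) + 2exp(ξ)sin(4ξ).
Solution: Substitute u = exp(ξ)w, i.e. w = exp(-ξ)u.
By the product rule, u_ξ = exp(ξ)(w_ξ + w), u_ξξ = exp(ξ)(w_ξξ + 2w_ξ + w), u_t = exp(ξ)w_t.
Substituting into the PDE and dividing by exp(ξ): w_t = 2(w_ξξ + 2w_ξ + w) - 4(w_ξ + w) + 2w.
The lower-order terms cancel, leaving the standard heat equation w_t = 2w_ξξ.
Initial data for w: w(ξ,0) = exp(-ξ)u(ξ,0) = 3sin(2ξ) - 2sin(3ξ) + 2sin(4ξ). The boundary conditions carry over: w(0,t) = w(π,t) = 0.
Solve for w:
  Using separation of variables w = X(ξ)T(t):
  Eigenfunctions: sin(nξ), n = 1, 2, 3, ...
  General solution: w(ξ, t) = Σ c_n sin(nξ) exp(-2n² t)
  Matching w(ξ,0) = 3sin(2ξ) - 2sin(3ξ) + 2sin(4ξ) term by term: c_2=3, c_3=-2, c_4=2.
Hence w(ξ,t) = 3exp(-8t)sin(2ξ) - 2exp(-18t)sin(3ξ) + 2exp(-32t)sin(4ξ).
Transform back: u(ξ,t) = exp(ξ)w(ξ,t).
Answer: u(ξ, t) = 3exp(-8t)exp(ξ)sin(2ξ) - 2exp(-18t)exp(ξ)sin(3ξ) + 2exp(-32t)exp(ξ)sin(4ξ)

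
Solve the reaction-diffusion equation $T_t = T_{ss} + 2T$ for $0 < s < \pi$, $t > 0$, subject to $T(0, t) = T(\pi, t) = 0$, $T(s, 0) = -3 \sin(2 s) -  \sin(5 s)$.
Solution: Substitute $T = e^{2t}u$.
Then $T_t = e^{2t}(u_t + 2u)$, $T_{ss} = e^{2t}u_{ss}$; substituting and dividing by $e^{2t}$, the lower-order terms cancel: $u_t = u_{ss}$ (standard heat equation).
Data for $u$: $u(s,0) = T(s,0) = -3 \sin(2 s) - \sin(5 s)$. The boundary conditions carry over: $u(0,t) = u(\pi,t) = 0$.
Separating variables: $u = \sum c_n e^{-n^2t} \sin(ns)$. From $u(s,0) = -3 \sin(2 s) - \sin(5 s)$: $c_2=-3, c_5=-1$.
So $u(s,t) = -3 e^{-4 t} \sin(2 s) - e^{-25 t} \sin(5 s)$, and $T(s,t) = e^{2t}u(s,t)$.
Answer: $T(s, t) = -3 e^{-2 t} \sin(2 s) -  e^{-23 t} \sin(5 s)$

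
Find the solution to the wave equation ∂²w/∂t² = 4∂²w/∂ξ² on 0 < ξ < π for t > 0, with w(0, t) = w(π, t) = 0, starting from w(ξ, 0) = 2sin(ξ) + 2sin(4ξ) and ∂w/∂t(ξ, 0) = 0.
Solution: Separating variables: w = Σ [A_n cos(ω_n t) + B_n sin(ω_n t)] sin(nξ), ω_n = 2n. From ICs: A_1=2, A_4=2.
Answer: w(ξ, t) = 2sin(ξ)cos(2t) + 2sin(4ξ)cos(8t)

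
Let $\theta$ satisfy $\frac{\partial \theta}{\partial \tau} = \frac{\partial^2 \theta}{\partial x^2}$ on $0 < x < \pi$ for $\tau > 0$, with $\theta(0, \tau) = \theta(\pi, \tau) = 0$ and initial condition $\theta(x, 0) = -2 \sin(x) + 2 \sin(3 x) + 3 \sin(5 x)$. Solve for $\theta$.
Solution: Using separation of variables $\theta = X(x)G(\tau)$:
Eigenfunctions: $\sin(nx)$, $n = 1, 2, 3, \ldots$
General solution: $\theta(x, \tau) = \sum c_n \sin(nx) e^{-n^2 \tau}$
Matching $\theta(x,0) = -2 \sin(x) + 2 \sin(3 x) + 3 \sin(5 x)$ term by term: $c_1=-2, c_3=2, c_5=3$.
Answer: $\theta(x, \tau) = -2 e^{-\tau} \sin(x) + 2 e^{-9 \tau} \sin(3 x) + 3 e^{-25 \tau} \sin(5 x)$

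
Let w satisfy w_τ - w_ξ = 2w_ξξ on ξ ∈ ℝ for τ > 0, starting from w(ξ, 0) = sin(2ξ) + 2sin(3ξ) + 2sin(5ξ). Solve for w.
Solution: Change to a moving frame: let η = ξ + τ, σ = τ and write w(ξ,τ) = u(η,σ).
By the chain rule w_τ = u_σ + u_η, w_ξ = u_η, w_ξξ = u_ηη.
Then w_τ - w_ξ = u_σ: the advection term cancels and the PDE becomes the heat equation u_σ = 2u_ηη on η ∈ ℝ.
Initial data: u(η,0) = w(η,0) = sin(2η) + 2sin(3η) + 2sin(5η).
On η ∈ ℝ each mode satisfies (sin(nη))″ = -n² sin(nη), so exp(-2n²σ) sin(nη) solves the heat equation; by superposition u(η,σ) = Σ c_n exp(-2n²σ) sin(nη).
Reading off the coefficients: c_2=1, c_3=2, c_5=2, so u(η,σ) = exp(-8σ)sin(2η) + 2exp(-18σ)sin(3η) + 2exp(-50σ)sin(5η).
Substituting back η = ξ + τ, σ = τ: w(ξ,τ) = u(ξ + τ, τ).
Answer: w(ξ, τ) = exp(-8τ)sin(2ξ + 2τ) + 2exp(-18τ)sin(3ξ + 3τ) + 2exp(-50τ)sin(5ξ + 5τ)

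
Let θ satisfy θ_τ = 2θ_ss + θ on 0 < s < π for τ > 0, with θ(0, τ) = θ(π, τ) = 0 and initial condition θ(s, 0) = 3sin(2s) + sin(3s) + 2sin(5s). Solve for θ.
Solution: Substitute θ = exp(τ)u.
Then θ_τ = exp(τ)(u_τ + u), θ_ss = exp(τ)u_ss; substituting and dividing by exp(τ), the lower-order terms cancel: u_τ = 2u_ss (standard heat equation).
Data for u: u(s,0) = θ(s,0) = 3sin(2s) + sin(3s) + 2sin(5s). The boundary conditions carry over: u(0,τ) = u(π,τ) = 0.
Separating variables: u = Σ c_n exp(-2n²τ) sin(ns). From u(s,0) = 3sin(2s) + sin(3s) + 2sin(5s): c_2=3, c_3=1, c_5=2.
So u(s,τ) = 3exp(-8τ)sin(2s) + exp(-18τ)sin(3s) + 2exp(-50τ)sin(5s), and θ(s,τ) = exp(τ)u(s,τ).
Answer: θ(s, τ) = 3exp(-7τ)sin(2s) + exp(-17τ)sin(3s) + 2exp(-49τ)sin(5s)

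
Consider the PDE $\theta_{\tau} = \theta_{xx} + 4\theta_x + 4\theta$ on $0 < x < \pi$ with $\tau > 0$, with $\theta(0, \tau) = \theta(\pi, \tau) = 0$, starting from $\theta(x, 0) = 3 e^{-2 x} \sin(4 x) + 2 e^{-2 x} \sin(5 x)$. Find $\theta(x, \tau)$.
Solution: Substitute $\theta = e^{-2x}u$.
Then $\theta_x = e^{-2x}(u_x - 2u)$, $\theta_{xx} = e^{-2x}(u_{xx} - 4u_x + 4u)$, $\theta_{\tau} = e^{-2x}u_{\tau}$; substituting and dividing by $e^{-2x}$, the lower-order terms cancel: $u_{\tau} = u_{xx}$ (standard heat equation).
Data for $u$: $u(x,0) = e^{2x}\theta(x,0) = 3 \sin(4 x) + 2 \sin(5 x)$. The boundary conditions carry over: $u(0,\tau) = u(\pi,\tau) = 0$.
Separating variables: $u = \sum c_n e^{-n^2\tau} \sin(nx)$. From $u(x,0) = 3 \sin(4 x) + 2 \sin(5 x)$: $c_4=3, c_5=2$.
So $u(x,\tau) = 3 e^{-16 \tau} \sin(4 x) + 2 e^{-25 \tau} \sin(5 x)$, and $\theta(x,\tau) = e^{-2x}u(x,\tau)$.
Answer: $\theta(x, \tau) = 3 e^{-16 \tau} e^{-2 x} \sin(4 x) + 2 e^{-25 \tau} e^{-2 x} \sin(5 x)$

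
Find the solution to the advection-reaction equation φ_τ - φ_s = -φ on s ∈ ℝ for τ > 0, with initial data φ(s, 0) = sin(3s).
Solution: Substitute φ = exp(-τ)u, i.e. u = exp(τ)φ.
By the product rule, φ_τ = exp(-τ)(u_τ - u), φ_s = exp(-τ)u_s.
Substituting into the PDE and dividing by exp(-τ): u_τ - u - u_s = -u.
The lower-order terms cancel, leaving the standard advection equation u_τ - u_s = 0.
Initial data for u: u(s,0) = φ(s,0) = sin(3s).
Solve for u:
  By method of characteristics (waves move left with speed 1):
  Along characteristics s + τ = const, u is constant, so u(s,τ) = f(s + τ) with f = u(·, 0).
Hence u(s,τ) = sin(3s + 3τ).
Transform back: φ(s,τ) = exp(-τ)u(s,τ).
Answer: φ(s, τ) = exp(-τ)sin(3s + 3τ)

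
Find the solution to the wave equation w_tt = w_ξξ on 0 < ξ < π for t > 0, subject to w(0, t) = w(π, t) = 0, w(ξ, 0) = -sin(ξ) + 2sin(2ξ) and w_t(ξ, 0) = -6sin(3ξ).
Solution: Separating variables: w = Σ [A_n cos(ω_n t) + B_n sin(ω_n t)] sin(nξ), ω_n = n. From ICs (B_n = velocity coefficient / ω_n): A_1=-1, A_2=2, B_3=-2.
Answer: w(ξ, t) = -2sin(3t)sin(3ξ) - sin(ξ)cos(t) + 2sin(2ξ)cos(2t)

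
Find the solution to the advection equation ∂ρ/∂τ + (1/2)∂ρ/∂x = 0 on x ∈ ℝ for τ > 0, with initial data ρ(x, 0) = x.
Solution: By characteristics (dx/dτ = 1/2), ρ(x,τ) = f(x - (1/2)τ) with f = ρ(·, 0).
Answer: ρ(x, τ) = x - (1/2)τ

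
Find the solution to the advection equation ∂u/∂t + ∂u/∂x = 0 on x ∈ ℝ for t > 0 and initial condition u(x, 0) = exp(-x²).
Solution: By characteristics (dx/dt = 1), u(x,t) = f(x - t) with f = u(·, 0).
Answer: u(x, t) = exp(-(-t + x)²)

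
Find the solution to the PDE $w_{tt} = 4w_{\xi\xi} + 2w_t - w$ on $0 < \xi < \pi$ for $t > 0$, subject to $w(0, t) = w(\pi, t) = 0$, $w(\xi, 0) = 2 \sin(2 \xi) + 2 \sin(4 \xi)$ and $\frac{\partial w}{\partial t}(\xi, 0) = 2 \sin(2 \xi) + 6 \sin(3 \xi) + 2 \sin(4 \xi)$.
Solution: Substitute $w = e^{t}u$.
Then $w_t = e^{t}(u_t + u)$, $w_{tt} = e^{t}(u_{tt} + 2u_t + u)$, $w_{\xi\xi} = e^{t}u_{\xi\xi}$; substituting and dividing by $e^{t}$, the lower-order terms cancel: $u_{tt} = 4u_{\xi\xi}$ (standard wave equation).
Data for $u$: $u(\xi,0) = w(\xi,0) = 2 \sin(2 \xi) + 2 \sin(4 \xi)$; $u_t(\xi,0) = w_t(\xi,0) - w(\xi,0) = 6 \sin(3 \xi)$. The boundary conditions carry over: $u(0,t) = u(\pi,t) = 0$.
Separating variables: $u = \sum [A_n \cos(\omega_n t) + B_n \sin(\omega_n t)] \sin(n\xi)$, $\omega_n = 2n$. From ICs ($B_n$ = velocity coefficient / $\omega_n$): $A_2=2, A_4=2, B_3=1$.
So $u(\xi,t) = \sin(6 t) \sin(3 \xi) + 2 \sin(2 \xi) \cos(4 t) + 2 \sin(4 \xi) \cos(8 t)$, and $w(\xi,t) = e^{t}u(\xi,t)$.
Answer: $w(\xi, t) = 2 e^{t} \sin(2 \xi) \cos(4 t) + e^{t} \sin(3 \xi) \sin(6 t) + 2 e^{t} \sin(4 \xi) \cos(8 t)$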